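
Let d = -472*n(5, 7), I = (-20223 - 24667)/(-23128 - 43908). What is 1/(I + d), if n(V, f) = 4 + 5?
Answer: -33518/142362019 ≈ -0.00023544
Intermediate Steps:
I = 22445/33518 (I = -44890/(-67036) = -44890*(-1/67036) = 22445/33518 ≈ 0.66964)
n(V, f) = 9
d = -4248 (d = -472*9 = -4248)
1/(I + d) = 1/(22445/33518 - 4248) = 1/(-142362019/33518) = -33518/142362019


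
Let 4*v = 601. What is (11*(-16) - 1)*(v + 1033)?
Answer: -837741/4 ≈ -2.0944e+5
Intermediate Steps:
v = 601/4 (v = (1/4)*601 = 601/4 ≈ 150.25)
(11*(-16) - 1)*(v + 1033) = (11*(-16) - 1)*(601/4 + 1033) = (-176 - 1)*(4733/4) = -177*4733/4 = -837741/4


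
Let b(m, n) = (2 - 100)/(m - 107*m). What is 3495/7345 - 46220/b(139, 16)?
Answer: -500198490809/71981 ≈ -6.9490e+6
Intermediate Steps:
b(m, n) = 49/(53*m) (b(m, n) = -98*(-1/(106*m)) = -(-49)/(53*m) = 49/(53*m))
3495/7345 - 46220/b(139, 16) = 3495/7345 - 46220/((49/53)/139) = 3495*(1/7345) - 46220/((49/53)*(1/139)) = 699/1469 - 46220/49/7367 = 699/1469 - 46220*7367/49 = 699/1469 - 340502740/49 = -500198490809/71981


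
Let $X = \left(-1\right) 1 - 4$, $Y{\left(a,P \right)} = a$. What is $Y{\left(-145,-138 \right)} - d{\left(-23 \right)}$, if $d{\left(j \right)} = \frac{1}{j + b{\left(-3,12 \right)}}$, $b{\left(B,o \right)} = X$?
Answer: $- \frac{4059}{28} \approx -144.96$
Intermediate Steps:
$X = -5$ ($X = -1 - 4 = -5$)
$b{\left(B,o \right)} = -5$
$d{\left(j \right)} = \frac{1}{-5 + j}$ ($d{\left(j \right)} = \frac{1}{j - 5} = \frac{1}{-5 + j}$)
$Y{\left(-145,-138 \right)} - d{\left(-23 \right)} = -145 - \frac{1}{-5 - 23} = -145 - \frac{1}{-28} = -145 - - \frac{1}{28} = -145 + \frac{1}{28} = - \frac{4059}{28}$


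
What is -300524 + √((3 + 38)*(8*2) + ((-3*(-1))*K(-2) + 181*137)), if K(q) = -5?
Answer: -300524 + √25438 ≈ -3.0036e+5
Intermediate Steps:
-300524 + √((3 + 38)*(8*2) + ((-3*(-1))*K(-2) + 181*137)) = -300524 + √((3 + 38)*(8*2) + (-3*(-1)*(-5) + 181*137)) = -300524 + √(41*16 + (3*(-5) + 24797)) = -300524 + √(656 + (-15 + 24797)) = -300524 + √(656 + 24782) = -300524 + √25438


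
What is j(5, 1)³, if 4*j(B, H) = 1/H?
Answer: 1/64 ≈ 0.015625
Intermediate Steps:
j(B, H) = 1/(4*H) (j(B, H) = (1/H)/4 = 1/(4*H))
j(5, 1)³ = ((¼)/1)³ = ((¼)*1)³ = (¼)³ = 1/64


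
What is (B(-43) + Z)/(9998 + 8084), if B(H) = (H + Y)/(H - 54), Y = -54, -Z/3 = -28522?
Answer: 85567/18082 ≈ 4.7322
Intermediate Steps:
Z = 85566 (Z = -3*(-28522) = 85566)
B(H) = 1 (B(H) = (H - 54)/(H - 54) = (-54 + H)/(-54 + H) = 1)
(B(-43) + Z)/(9998 + 8084) = (1 + 85566)/(9998 + 8084) = 85567/18082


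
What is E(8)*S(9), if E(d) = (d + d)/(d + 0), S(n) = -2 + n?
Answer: 14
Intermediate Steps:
E(d) = 2 (E(d) = (2*d)/d = 2)
E(8)*S(9) = 2*(-2 + 9) = 2*7 = 14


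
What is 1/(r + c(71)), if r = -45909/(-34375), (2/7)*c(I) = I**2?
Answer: 68750/1213082443 ≈ 5.6674e-5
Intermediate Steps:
c(I) = 7*I**2/2
r = 45909/34375 (r = -45909*(-1/34375) = 45909/34375 ≈ 1.3355)
1/(r + c(71)) = 1/(45909/34375 + (7/2)*71**2) = 1/(45909/34375 + (7/2)*5041) = 1/(45909/34375 + 35287/2) = 1/(1213082443/68750) = 68750/1213082443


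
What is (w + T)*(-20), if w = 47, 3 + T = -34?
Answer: -200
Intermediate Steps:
T = -37 (T = -3 - 34 = -37)
(w + T)*(-20) = (47 - 37)*(-20) = 10*(-20) = -200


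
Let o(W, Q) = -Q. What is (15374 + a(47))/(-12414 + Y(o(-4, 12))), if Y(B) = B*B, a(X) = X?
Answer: -15421/12270 ≈ -1.2568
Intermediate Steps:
Y(B) = B²
(15374 + a(47))/(-12414 + Y(o(-4, 12))) = (15374 + 47)/(-12414 + (-1*12)²) = 15421/(-12414 + (-12)²) = 15421/(-12414 + 144) = 15421/(-12270) = 15421*(-1/12270) = -15421/12270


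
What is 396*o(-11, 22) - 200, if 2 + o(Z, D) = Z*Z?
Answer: 46924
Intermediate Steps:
o(Z, D) = -2 + Z**2 (o(Z, D) = -2 + Z*Z = -2 + Z**2)
396*o(-11, 22) - 200 = 396*(-2 + (-11)**2) - 200 = 396*(-2 + 121) - 200 = 396*119 - 200 = 47124 - 200 = 46924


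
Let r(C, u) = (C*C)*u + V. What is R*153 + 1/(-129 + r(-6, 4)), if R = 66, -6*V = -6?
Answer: 161569/16 ≈ 10098.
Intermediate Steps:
V = 1 (V = -⅙*(-6) = 1)
r(C, u) = 1 + u*C² (r(C, u) = (C*C)*u + 1 = C²*u + 1 = u*C² + 1 = 1 + u*C²)
R*153 + 1/(-129 + r(-6, 4)) = 66*153 + 1/(-129 + (1 + 4*(-6)²)) = 10098 + 1/(-129 + (1 + 4*36)) = 10098 + 1/(-129 + (1 + 144)) = 10098 + 1/(-129 + 145) = 10098 + 1/16 = 161569/16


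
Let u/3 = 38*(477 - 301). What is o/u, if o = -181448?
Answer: -22681/2508 ≈ -9.0435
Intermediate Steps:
u = 20064 (u = 3*(38*(477 - 301)) = 3*(38*176) = 3*6688 = 20064)
o/u = -181448/20064 = -181448*1/20064 = -22681/2508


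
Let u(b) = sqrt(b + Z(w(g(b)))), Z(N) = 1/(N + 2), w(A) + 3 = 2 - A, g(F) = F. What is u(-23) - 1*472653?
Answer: -472653 + I*sqrt(3306)/12 ≈ -4.7265e+5 + 4.7915*I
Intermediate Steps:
w(A) = -1 - A (w(A) = -3 + (2 - A) = -1 - A)
Z(N) = 1/(2 + N)
u(b) = sqrt(b + 1/(1 - b)) (u(b) = sqrt(b + 1/(2 + (-1 - b))) = sqrt(b + 1/(1 - b)))
u(-23) - 1*472653 = sqrt((-1 - 23*(-1 - 23))/(-1 - 23)) - 1*472653 = sqrt((-1 - 23*(-24))/(-24)) - 472653 = sqrt(-(-1 + 552)/24) - 472653 = sqrt(-1/24*551) - 472653 = sqrt(-551/24) - 472653 = I*sqrt(3306)/12 - 472653 = -472653 + I*sqrt(3306)/12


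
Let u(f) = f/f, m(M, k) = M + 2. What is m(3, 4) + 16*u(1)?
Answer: 21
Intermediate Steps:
m(M, k) = 2 + M
u(f) = 1
m(3, 4) + 16*u(1) = (2 + 3) + 16*1 = 5 + 16 = 21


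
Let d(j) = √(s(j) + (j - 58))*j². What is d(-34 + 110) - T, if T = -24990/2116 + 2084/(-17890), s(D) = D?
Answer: 112870211/9463810 + 5776*√94 ≈ 56012.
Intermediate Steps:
T = -112870211/9463810 (T = -24990*1/2116 + 2084*(-1/17890) = -12495/1058 - 1042/8945 = -112870211/9463810 ≈ -11.927)
d(j) = j²*√(-58 + 2*j) (d(j) = √(j + (j - 58))*j² = √(j + (-58 + j))*j² = √(-58 + 2*j)*j² = j²*√(-58 + 2*j))
d(-34 + 110) - T = (-34 + 110)²*√(-58 + 2*(-34 + 110)) - 1*(-112870211/9463810) = 76²*√(-58 + 2*76) + 112870211/9463810 = 5776*√(-58 + 152) + 112870211/9463810 = 5776*√94 + 112870211/9463810 = 112870211/9463810 + 5776*√94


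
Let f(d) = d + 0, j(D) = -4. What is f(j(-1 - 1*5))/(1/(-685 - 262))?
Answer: 3788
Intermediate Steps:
f(d) = d
f(j(-1 - 1*5))/(1/(-685 - 262)) = -4/(1/(-685 - 262)) = -4/(1/(-947)) = -4/(-1/947) = -4*(-947) = 3788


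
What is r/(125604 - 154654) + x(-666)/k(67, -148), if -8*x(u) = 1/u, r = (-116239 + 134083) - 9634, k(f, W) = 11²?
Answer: -529285943/1872818640 ≈ -0.28261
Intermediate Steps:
k(f, W) = 121
r = 8210 (r = 17844 - 9634 = 8210)
x(u) = -1/(8*u)
r/(125604 - 154654) + x(-666)/k(67, -148) = 8210/(125604 - 154654) - ⅛/(-666)/121 = 8210/(-29050) - ⅛*(-1/666)*(1/121) = 8210*(-1/29050) + (1/5328)*(1/121) = -821/2905 + 1/644688 = -529285943/1872818640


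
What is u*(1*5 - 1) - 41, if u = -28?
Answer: -153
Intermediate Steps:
u*(1*5 - 1) - 41 = -28*(1*5 - 1) - 41 = -28*(5 - 1) - 41 = -28*4 - 41 = -112 - 41 = -153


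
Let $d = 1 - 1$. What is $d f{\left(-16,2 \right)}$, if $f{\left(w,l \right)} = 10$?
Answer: $0$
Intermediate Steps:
$d = 0$
$d f{\left(-16,2 \right)} = 0 \cdot 10 = 0$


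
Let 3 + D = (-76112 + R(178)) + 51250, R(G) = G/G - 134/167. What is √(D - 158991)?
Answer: I*√5127554473/167 ≈ 428.78*I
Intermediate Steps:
R(G) = 33/167 (R(G) = 1 - 134*1/167 = 1 - 134/167 = 33/167)
D = -4152422/167 (D = -3 + ((-76112 + 33/167) + 51250) = -3 + (-12710671/167 + 51250) = -3 - 4151921/167 = -4152422/167 ≈ -24865.)
√(D - 158991) = √(-4152422/167 - 158991) = √(-30703919/167) = I*√5127554473/167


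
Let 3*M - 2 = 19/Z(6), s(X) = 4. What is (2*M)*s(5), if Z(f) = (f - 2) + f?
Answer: 52/5 ≈ 10.400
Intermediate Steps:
Z(f) = -2 + 2*f (Z(f) = (-2 + f) + f = -2 + 2*f)
M = 13/10 (M = ⅔ + (19/(-2 + 2*6))/3 = ⅔ + (19/(-2 + 12))/3 = ⅔ + (19/10)/3 = ⅔ + (19*(⅒))/3 = ⅔ + (⅓)*(19/10) = ⅔ + 19/30 = 13/10 ≈ 1.3000)
(2*M)*s(5) = (2*(13/10))*4 = (13/5)*4 = 52/5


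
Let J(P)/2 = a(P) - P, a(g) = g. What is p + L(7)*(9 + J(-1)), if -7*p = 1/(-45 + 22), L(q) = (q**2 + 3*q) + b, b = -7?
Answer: 91288/161 ≈ 567.01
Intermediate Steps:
L(q) = -7 + q**2 + 3*q (L(q) = (q**2 + 3*q) - 7 = -7 + q**2 + 3*q)
J(P) = 0 (J(P) = 2*(P - P) = 2*0 = 0)
p = 1/161 (p = -1/(7*(-45 + 22)) = -1/7/(-23) = -1/7*(-1/23) = 1/161 ≈ 0.0062112)
p + L(7)*(9 + J(-1)) = 1/161 + (-7 + 7**2 + 3*7)*(9 + 0) = 1/161 + (-7 + 49 + 21)*9 = 1/161 + 63*9 = 1/161 + 567 = 91288/161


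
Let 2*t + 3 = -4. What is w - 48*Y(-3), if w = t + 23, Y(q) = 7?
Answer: -633/2 ≈ -316.50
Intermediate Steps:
t = -7/2 (t = -3/2 + (½)*(-4) = -3/2 - 2 = -7/2 ≈ -3.5000)
w = 39/2 (w = -7/2 + 23 = 39/2 ≈ 19.500)
w - 48*Y(-3) = 39/2 - 48*7 = 39/2 - 336 = -633/2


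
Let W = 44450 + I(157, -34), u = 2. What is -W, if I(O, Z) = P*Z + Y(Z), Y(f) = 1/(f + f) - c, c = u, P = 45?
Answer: -2918423/68 ≈ -42918.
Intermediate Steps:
c = 2
Y(f) = -2 + 1/(2*f) (Y(f) = 1/(f + f) - 1*2 = 1/(2*f) - 2 = -2 + 1/(2*f))
I(O, Z) = -2 + 1/(2*Z) + 45*Z (I(O, Z) = 45*Z + (-2 + 1/(2*Z)) = -2 + 1/(2*Z) + 45*Z)
W = 2918423/68 (W = 44450 + (-2 + (½)/(-34) + 45*(-34)) = 44450 + (-2 + (½)*(-1/34) - 1530) = 44450 + (-2 - 1/68 - 1530) = 44450 - 104177/68 = 2918423/68 ≈ 42918.)
-W = -1*2918423/68 = -2918423/68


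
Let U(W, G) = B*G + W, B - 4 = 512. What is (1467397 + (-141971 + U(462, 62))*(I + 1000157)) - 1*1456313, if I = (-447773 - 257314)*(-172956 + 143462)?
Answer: -2277607102985711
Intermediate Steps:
B = 516 (B = 4 + 512 = 516)
I = 20795835978 (I = -705087*(-29494) = 20795835978)
U(W, G) = W + 516*G (U(W, G) = 516*G + W = W + 516*G)
(1467397 + (-141971 + U(462, 62))*(I + 1000157)) - 1*1456313 = (1467397 + (-141971 + (462 + 516*62))*(20795835978 + 1000157)) - 1*1456313 = (1467397 + (-141971 + (462 + 31992))*20796836135) - 1456313 = (1467397 + (-141971 + 32454)*20796836135) - 1456313 = (1467397 - 109517*20796836135) - 1456313 = (1467397 - 2277607102996795) - 1456313 = -2277607101529398 - 1456313 = -2277607102985711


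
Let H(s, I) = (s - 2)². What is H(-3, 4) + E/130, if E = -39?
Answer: 247/10 ≈ 24.700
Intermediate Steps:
H(s, I) = (-2 + s)²
H(-3, 4) + E/130 = (-2 - 3)² - 39/130 = (-5)² + (1/130)*(-39) = 25 - 3/10 = 247/10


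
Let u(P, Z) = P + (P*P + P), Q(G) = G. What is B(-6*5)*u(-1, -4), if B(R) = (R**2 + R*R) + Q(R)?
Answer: -1770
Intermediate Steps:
B(R) = R + 2*R**2 (B(R) = (R**2 + R*R) + R = (R**2 + R**2) + R = 2*R**2 + R = R + 2*R**2)
u(P, Z) = P**2 + 2*P (u(P, Z) = P + (P**2 + P) = P + (P + P**2) = P**2 + 2*P)
B(-6*5)*u(-1, -4) = ((-6*5)*(1 + 2*(-6*5)))*(-(2 - 1)) = (-30*(1 + 2*(-30)))*(-1*1) = -30*(1 - 60)*(-1) = -30*(-59)*(-1) = 1770*(-1) = -1770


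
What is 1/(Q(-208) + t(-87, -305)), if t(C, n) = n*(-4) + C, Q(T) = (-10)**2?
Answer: 1/1233 ≈ 0.00081103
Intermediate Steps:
Q(T) = 100
t(C, n) = C - 4*n (t(C, n) = -4*n + C = C - 4*n)
1/(Q(-208) + t(-87, -305)) = 1/(100 + (-87 - 4*(-305))) = 1/(100 + (-87 + 1220)) = 1/(100 + 1133) = 1/1233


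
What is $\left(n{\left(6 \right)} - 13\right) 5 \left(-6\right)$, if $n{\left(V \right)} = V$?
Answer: $210$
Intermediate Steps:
$\left(n{\left(6 \right)} - 13\right) 5 \left(-6\right) = \left(6 - 13\right) 5 \left(-6\right) = \left(-7\right) \left(-30\right) = 210$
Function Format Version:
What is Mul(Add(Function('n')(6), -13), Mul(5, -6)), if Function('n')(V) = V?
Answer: 210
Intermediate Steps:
Mul(Add(Function('n')(6), -13), Mul(5, -6)) = Mul(Add(6, -13), Mul(5, -6)) = Mul(-7, -30) = 210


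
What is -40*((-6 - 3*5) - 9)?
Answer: 1200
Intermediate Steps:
-40*((-6 - 3*5) - 9) = -40*((-6 - 15) - 9) = -40*(-21 - 9) = -40*(-30) = 1200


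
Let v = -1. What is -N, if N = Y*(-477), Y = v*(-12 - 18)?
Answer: 14310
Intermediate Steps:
Y = 30 (Y = -(-12 - 18) = -1*(-30) = 30)
N = -14310 (N = 30*(-477) = -14310)
-N = -1*(-14310) = 14310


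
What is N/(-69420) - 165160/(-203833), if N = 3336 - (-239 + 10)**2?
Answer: 4294925333/2830017372 ≈ 1.5176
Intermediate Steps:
N = -49105 (N = 3336 - 1*(-229)**2 = 3336 - 1*52441 = 3336 - 52441 = -49105)
N/(-69420) - 165160/(-203833) = -49105/(-69420) - 165160/(-203833) = -49105*(-1/69420) - 165160*(-1/203833) = 9821/13884 + 165160/203833 = 4294925333/2830017372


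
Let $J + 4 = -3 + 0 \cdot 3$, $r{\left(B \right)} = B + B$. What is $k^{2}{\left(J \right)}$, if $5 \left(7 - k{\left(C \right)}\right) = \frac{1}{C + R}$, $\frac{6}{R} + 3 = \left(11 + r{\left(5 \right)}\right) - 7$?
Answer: $\frac{6230016}{126025} \approx 49.435$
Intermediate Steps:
$r{\left(B \right)} = 2 B$
$R = \frac{6}{11}$ ($R = \frac{6}{-3 + \left(\left(11 + 2 \cdot 5\right) - 7\right)} = \frac{6}{-3 + \left(\left(11 + 10\right) - 7\right)} = \frac{6}{-3 + \left(21 - 7\right)} = \frac{6}{-3 + 14} = \frac{6}{11} \approx 0.54545$)
$J = -7$ ($J = -4 + \left(-3 + 0 \cdot 3\right) = -4 + \left(-3 + 0\right) = -4 - 3 = -7$)
$k{\left(C \right)} = 7 - \frac{1}{5 \left(\frac{6}{11} + C\right)}$ ($k{\left(C \right)} = 7 - \frac{1}{5 \left(C + \frac{6}{11}\right)} = 7 - \frac{1}{5 \left(\frac{6}{11} + C\right)}$)
$k^{2}{\left(J \right)} = \left(\frac{199 + 385 \left(-7\right)}{5 \left(6 + 11 \left(-7\right)\right)}\right)^{2} = \left(\frac{199 - 2695}{5 \left(6 - 77\right)}\right)^{2} = \left(\frac{1}{5} \frac{1}{-71} \left(-2496\right)\right)^{2} = \left(\frac{1}{5} \left(- \frac{1}{71}\right) \left(-2496\right)\right)^{2} = \left(\frac{2496}{355}\right)^{2} = \frac{6230016}{126025}$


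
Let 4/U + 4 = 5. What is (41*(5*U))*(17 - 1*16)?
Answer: 820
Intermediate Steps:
U = 4 (U = 4/(-4 + 5) = 4/1 = 4*1 = 4)
(41*(5*U))*(17 - 1*16) = (41*(5*4))*(17 - 1*16) = (41*20)*(17 - 16) = 820*1 = 820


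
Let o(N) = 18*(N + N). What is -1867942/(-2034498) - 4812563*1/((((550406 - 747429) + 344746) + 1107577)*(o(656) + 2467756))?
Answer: 2920914008940624413/3181364126615828400 ≈ 0.91813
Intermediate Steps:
o(N) = 36*N (o(N) = 18*(2*N) = 36*N)
-1867942/(-2034498) - 4812563*1/((((550406 - 747429) + 344746) + 1107577)*(o(656) + 2467756)) = -1867942/(-2034498) - 4812563*1/((36*656 + 2467756)*(((550406 - 747429) + 344746) + 1107577)) = -1867942*(-1/2034498) - 4812563*1/((23616 + 2467756)*((-197023 + 344746) + 1107577)) = 933971/1017249 - 4812563*1/(2491372*(147723 + 1107577)) = 933971/1017249 - 4812563/(1255300*2491372) = 933971/1017249 - 4812563/3127419271600 = 2920914008940624413/3181364126615828400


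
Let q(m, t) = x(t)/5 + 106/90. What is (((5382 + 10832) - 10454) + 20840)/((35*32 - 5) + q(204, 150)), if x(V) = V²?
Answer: 21375/4513 ≈ 4.7363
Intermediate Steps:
q(m, t) = 53/45 + t²/5 (q(m, t) = t²/5 + 106/90 = t²*(⅕) + 106*(1/90) = t²/5 + 53/45 = 53/45 + t²/5)
(((5382 + 10832) - 10454) + 20840)/((35*32 - 5) + q(204, 150)) = (((5382 + 10832) - 10454) + 20840)/((35*32 - 5) + (53/45 + (⅕)*150²)) = ((16214 - 10454) + 20840)/((1120 - 5) + (53/45 + (⅕)*22500)) = (5760 + 20840)/(1115 + (53/45 + 4500)) = 26600/(1115 + 202553/45) = 26600/(252728/45) = 26600*(45/252728) = 21375/4513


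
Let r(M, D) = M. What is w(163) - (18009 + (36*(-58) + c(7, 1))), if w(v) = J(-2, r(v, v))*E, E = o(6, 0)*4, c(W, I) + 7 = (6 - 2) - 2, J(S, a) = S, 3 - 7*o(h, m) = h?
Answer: -111388/7 ≈ -15913.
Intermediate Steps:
o(h, m) = 3/7 - h/7
c(W, I) = -5 (c(W, I) = -7 + ((6 - 2) - 2) = -7 + (4 - 2) = -7 + 2 = -5)
E = -12/7 (E = (3/7 - ⅐*6)*4 = (3/7 - 6/7)*4 = -3/7*4 = -12/7 ≈ -1.7143)
w(v) = 24/7 (w(v) = -2*(-12/7) = 24/7)
w(163) - (18009 + (36*(-58) + c(7, 1))) = 24/7 - (18009 + (36*(-58) - 5)) = 24/7 - (18009 + (-2088 - 5)) = 24/7 - (18009 - 2093) = 24/7 - 1*15916 = 24/7 - 15916 = -111388/7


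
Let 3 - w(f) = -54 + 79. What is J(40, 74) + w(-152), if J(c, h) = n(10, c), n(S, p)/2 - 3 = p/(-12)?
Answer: -68/3 ≈ -22.667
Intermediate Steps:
n(S, p) = 6 - p/6 (n(S, p) = 6 + 2*(p/(-12)) = 6 + 2*(p*(-1/12)) = 6 + 2*(-p/12) = 6 - p/6)
J(c, h) = 6 - c/6
w(f) = -22 (w(f) = 3 - (-54 + 79) = 3 - 1*25 = 3 - 25 = -22)
J(40, 74) + w(-152) = (6 - 1/6*40) - 22 = (6 - 20/3) - 22 = -2/3 - 22 = -68/3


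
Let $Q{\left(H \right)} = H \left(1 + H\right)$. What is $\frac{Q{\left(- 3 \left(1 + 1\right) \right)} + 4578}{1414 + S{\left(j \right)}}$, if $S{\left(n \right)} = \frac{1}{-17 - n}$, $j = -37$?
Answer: $\frac{30720}{9427} \approx 3.2587$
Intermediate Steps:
$\frac{Q{\left(- 3 \left(1 + 1\right) \right)} + 4578}{1414 + S{\left(j \right)}} = \frac{- 3 \left(1 + 1\right) \left(1 - 3 \left(1 + 1\right)\right) + 4578}{1414 - \frac{1}{17 - 37}} = \frac{\left(-3\right) 2 \left(1 - 6\right) + 4578}{1414 - \frac{1}{-20}} = \frac{- 6 \left(1 - 6\right) + 4578}{1414 - - \frac{1}{20}} = \frac{\left(-6\right) \left(-5\right) + 4578}{1414 + \frac{1}{20}} = \frac{30 + 4578}{\frac{28281}{20}} = 4608 \cdot \frac{20}{28281} = \frac{30720}{9427}$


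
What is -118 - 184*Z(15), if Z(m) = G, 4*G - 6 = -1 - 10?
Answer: 112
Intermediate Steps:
G = -5/4 (G = 3/2 + (-1 - 10)/4 = 3/2 + (1/4)*(-11) = 3/2 - 11/4 = -5/4 ≈ -1.2500)
Z(m) = -5/4
-118 - 184*Z(15) = -118 - 184*(-5/4) = -118 + 230 = 112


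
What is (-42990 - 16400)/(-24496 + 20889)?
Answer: 59390/3607 ≈ 16.465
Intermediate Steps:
(-42990 - 16400)/(-24496 + 20889) = -59390/(-3607) = -59390*(-1/3607) = 59390/3607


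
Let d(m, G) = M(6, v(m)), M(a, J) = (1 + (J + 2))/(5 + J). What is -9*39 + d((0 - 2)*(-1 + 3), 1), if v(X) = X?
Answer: -352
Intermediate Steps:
M(a, J) = (3 + J)/(5 + J) (M(a, J) = (1 + (2 + J))/(5 + J) = (3 + J)/(5 + J))
d(m, G) = (3 + m)/(5 + m)
-9*39 + d((0 - 2)*(-1 + 3), 1) = -9*39 + (3 + (0 - 2)*(-1 + 3))/(5 + (0 - 2)*(-1 + 3)) = -351 + (3 - 2*2)/(5 - 2*2) = -351 + (3 - 4)/(5 - 4) = -351 - 1/1 = -351 + 1*(-1) = -351 - 1 = -352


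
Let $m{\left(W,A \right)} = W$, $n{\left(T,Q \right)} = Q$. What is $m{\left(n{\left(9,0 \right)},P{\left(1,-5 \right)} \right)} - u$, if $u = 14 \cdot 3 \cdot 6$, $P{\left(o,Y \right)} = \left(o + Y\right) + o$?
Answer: $-252$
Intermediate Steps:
$P{\left(o,Y \right)} = Y + 2 o$ ($P{\left(o,Y \right)} = \left(Y + o\right) + o = Y + 2 o$)
$u = 252$ ($u = 42 \cdot 6 = 252$)
$m{\left(n{\left(9,0 \right)},P{\left(1,-5 \right)} \right)} - u = 0 - 252 = -252$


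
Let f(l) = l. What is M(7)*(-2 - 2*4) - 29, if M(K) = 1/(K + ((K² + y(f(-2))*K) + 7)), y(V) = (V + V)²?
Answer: -1017/35 ≈ -29.057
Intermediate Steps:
y(V) = 4*V² (y(V) = (2*V)² = 4*V²)
M(K) = 1/(7 + K² + 17*K) (M(K) = 1/(K + ((K² + (4*(-2)²)*K) + 7)) = 1/(K + ((K² + (4*4)*K) + 7)) = 1/(K + ((K² + 16*K) + 7)) = 1/(K + (7 + K² + 16*K)) = 1/(7 + K² + 17*K))
M(7)*(-2 - 2*4) - 29 = (-2 - 2*4)/(7 + 7² + 17*7) - 29 = (-2 - 8)/(7 + 49 + 119) - 29 = -10/175 - 29 = (1/175)*(-10) - 29 = -2/35 - 29 = -1017/35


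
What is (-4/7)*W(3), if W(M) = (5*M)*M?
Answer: -180/7 ≈ -25.714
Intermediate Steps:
W(M) = 5*M²
(-4/7)*W(3) = (-4/7)*(5*3²) = (-4*⅐)*(5*9) = -4/7*45 = -180/7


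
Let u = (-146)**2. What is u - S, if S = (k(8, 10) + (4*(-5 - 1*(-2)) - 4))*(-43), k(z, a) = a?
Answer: 21058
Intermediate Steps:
S = 258 (S = (10 + (4*(-5 - 1*(-2)) - 4))*(-43) = (10 + (4*(-5 + 2) - 4))*(-43) = (10 + (4*(-3) - 4))*(-43) = (10 + (-12 - 4))*(-43) = (10 - 16)*(-43) = -6*(-43) = 258)
u = 21316
u - S = 21316 - 1*258 = 21316 - 258 = 21058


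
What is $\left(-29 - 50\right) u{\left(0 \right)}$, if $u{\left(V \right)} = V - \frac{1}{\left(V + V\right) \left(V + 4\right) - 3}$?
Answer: $- \frac{79}{3} \approx -26.333$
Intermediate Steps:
$u{\left(V \right)} = V - \frac{1}{-3 + 2 V \left(4 + V\right)}$ ($u{\left(V \right)} = V - \frac{1}{2 V \left(4 + V\right) - 3} = V - \frac{1}{-3 + 2 V \left(4 + V\right)}$)
$\left(-29 - 50\right) u{\left(0 \right)} = \left(-29 - 50\right) \frac{-1 - 0 + 2 \cdot 0^{3} + 8 \cdot 0^{2}}{-3 + 2 \cdot 0^{2} + 8 \cdot 0} = - 79 \frac{-1 + 0 + 2 \cdot 0 + 8 \cdot 0}{-3 + 2 \cdot 0 + 0} = - 79 \frac{-1 + 0 + 0 + 0}{-3 + 0 + 0} = - 79 \frac{1}{-3} \left(-1\right) = - 79 \left(\left(- \frac{1}{3}\right) \left(-1\right)\right) = \left(-79\right) \frac{1}{3} = - \frac{79}{3}$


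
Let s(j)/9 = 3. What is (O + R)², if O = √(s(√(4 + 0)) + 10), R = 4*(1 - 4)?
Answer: (12 - √37)² ≈ 35.014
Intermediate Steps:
s(j) = 27 (s(j) = 9*3 = 27)
R = -12 (R = 4*(-3) = -12)
O = √37 (O = √(27 + 10) = √37 ≈ 6.0828)
(O + R)² = (√37 - 12)² = (-12 + √37)²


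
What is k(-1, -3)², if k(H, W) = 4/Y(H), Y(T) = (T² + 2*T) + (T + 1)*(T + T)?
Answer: 16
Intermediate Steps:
Y(T) = T² + 2*T + 2*T*(1 + T) (Y(T) = (T² + 2*T) + (1 + T)*(2*T) = (T² + 2*T) + 2*T*(1 + T) = T² + 2*T + 2*T*(1 + T))
k(H, W) = 4/(H*(4 + 3*H)) (k(H, W) = 4/((H*(4 + 3*H))) = 4*(1/(H*(4 + 3*H))) = 4/(H*(4 + 3*H)))
k(-1, -3)² = (4/(-1*(4 + 3*(-1))))² = (4*(-1)/(4 - 3))² = (4*(-1)/1)² = (4*(-1)*1)² = (-4)² = 16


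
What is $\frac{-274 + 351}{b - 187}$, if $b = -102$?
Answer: $- \frac{77}{289} \approx -0.26644$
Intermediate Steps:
$\frac{-274 + 351}{b - 187} = \frac{-274 + 351}{-102 - 187} = \frac{77}{-289} = 77 \left(- \frac{1}{289}\right) = - \frac{77}{289}$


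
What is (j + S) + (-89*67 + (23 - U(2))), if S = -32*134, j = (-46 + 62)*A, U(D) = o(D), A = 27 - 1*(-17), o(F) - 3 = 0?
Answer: -9527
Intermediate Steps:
o(F) = 3 (o(F) = 3 + 0 = 3)
A = 44 (A = 27 + 17 = 44)
U(D) = 3
j = 704 (j = (-46 + 62)*44 = 16*44 = 704)
S = -4288
(j + S) + (-89*67 + (23 - U(2))) = (704 - 4288) + (-89*67 + (23 - 1*3)) = -3584 + (-5963 + (23 - 3)) = -3584 + (-5963 + 20) = -3584 - 5943 = -9527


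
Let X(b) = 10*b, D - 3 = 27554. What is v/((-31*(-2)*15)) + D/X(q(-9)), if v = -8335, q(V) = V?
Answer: -439636/1395 ≈ -315.15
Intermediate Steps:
D = 27557 (D = 3 + 27554 = 27557)
v/((-31*(-2)*15)) + D/X(q(-9)) = -8335/(-31*(-2)*15) + 27557/((10*(-9))) = -8335/(62*15) + 27557/(-90) = -8335/930 + 27557*(-1/90) = -8335*1/930 - 27557/90 = -1667/186 - 27557/90 = -439636/1395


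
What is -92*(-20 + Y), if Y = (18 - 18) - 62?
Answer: 7544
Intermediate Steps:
Y = -62 (Y = 0 - 62 = -62)
-92*(-20 + Y) = -92*(-20 - 62) = -92*(-82) = 7544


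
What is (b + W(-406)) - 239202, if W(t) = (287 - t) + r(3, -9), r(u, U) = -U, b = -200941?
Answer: -439441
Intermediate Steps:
W(t) = 296 - t (W(t) = (287 - t) - 1*(-9) = (287 - t) + 9 = 296 - t)
(b + W(-406)) - 239202 = (-200941 + (296 - 1*(-406))) - 239202 = (-200941 + (296 + 406)) - 239202 = (-200941 + 702) - 239202 = -200239 - 239202 = -439441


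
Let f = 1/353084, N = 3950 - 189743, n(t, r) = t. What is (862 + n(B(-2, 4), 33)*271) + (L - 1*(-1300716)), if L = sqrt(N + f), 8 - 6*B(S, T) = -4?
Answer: 1302120 + I*sqrt(5790624878918581)/176542 ≈ 1.3021e+6 + 431.04*I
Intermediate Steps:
B(S, T) = 2 (B(S, T) = 4/3 - 1/6*(-4) = 4/3 + 2/3 = 2)
N = -185793
f = 1/353084 ≈ 2.8322e-6
L = I*sqrt(5790624878918581)/176542 (L = sqrt(-185793 + 1/353084) = sqrt(-65600535611/353084) = I*sqrt(5790624878918581)/176542 ≈ 431.04*I)
(862 + n(B(-2, 4), 33)*271) + (L - 1*(-1300716)) = (862 + 2*271) + (I*sqrt(5790624878918581)/176542 - 1*(-1300716)) = (862 + 542) + (I*sqrt(5790624878918581)/176542 + 1300716) = 1404 + (1300716 + I*sqrt(5790624878918581)/176542) = 1302120 + I*sqrt(5790624878918581)/176542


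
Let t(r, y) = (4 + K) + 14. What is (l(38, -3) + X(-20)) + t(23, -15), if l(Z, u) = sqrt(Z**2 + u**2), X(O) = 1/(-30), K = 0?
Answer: 539/30 + sqrt(1453) ≈ 56.085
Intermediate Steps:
X(O) = -1/30
t(r, y) = 18 (t(r, y) = (4 + 0) + 14 = 4 + 14 = 18)
(l(38, -3) + X(-20)) + t(23, -15) = (sqrt(38**2 + (-3)**2) - 1/30) + 18 = (sqrt(1444 + 9) - 1/30) + 18 = (sqrt(1453) - 1/30) + 18 = (-1/30 + sqrt(1453)) + 18 = 539/30 + sqrt(1453)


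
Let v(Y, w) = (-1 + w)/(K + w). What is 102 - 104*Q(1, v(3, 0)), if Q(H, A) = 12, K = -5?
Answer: -1146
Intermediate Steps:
v(Y, w) = (-1 + w)/(-5 + w)
102 - 104*Q(1, v(3, 0)) = 102 - 104*12 = 102 - 1248 = -1146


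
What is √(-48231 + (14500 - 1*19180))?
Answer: 3*I*√5879 ≈ 230.02*I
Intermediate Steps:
√(-48231 + (14500 - 1*19180)) = √(-48231 + (14500 - 19180)) = √(-48231 - 4680) = √(-52911) = 3*I*√5879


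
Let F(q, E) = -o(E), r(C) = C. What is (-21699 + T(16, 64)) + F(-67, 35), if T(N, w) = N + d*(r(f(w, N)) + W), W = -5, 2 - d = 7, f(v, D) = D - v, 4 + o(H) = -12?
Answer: -21402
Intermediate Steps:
o(H) = -16 (o(H) = -4 - 12 = -16)
d = -5 (d = 2 - 1*7 = 2 - 7 = -5)
F(q, E) = 16 (F(q, E) = -1*(-16) = 16)
T(N, w) = 25 - 4*N + 5*w (T(N, w) = N - 5*((N - w) - 5) = N - 5*(-5 + N - w) = N + (25 - 5*N + 5*w) = 25 - 4*N + 5*w)
(-21699 + T(16, 64)) + F(-67, 35) = (-21699 + (25 - 4*16 + 5*64)) + 16 = (-21699 + (25 - 64 + 320)) + 16 = (-21699 + 281) + 16 = -21418 + 16 = -21402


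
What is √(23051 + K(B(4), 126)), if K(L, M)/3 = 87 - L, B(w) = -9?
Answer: √23339 ≈ 152.77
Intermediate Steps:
K(L, M) = 261 - 3*L (K(L, M) = 3*(87 - L) = 261 - 3*L)
√(23051 + K(B(4), 126)) = √(23051 + (261 - 3*(-9))) = √(23051 + (261 + 27)) = √(23051 + 288) = √23339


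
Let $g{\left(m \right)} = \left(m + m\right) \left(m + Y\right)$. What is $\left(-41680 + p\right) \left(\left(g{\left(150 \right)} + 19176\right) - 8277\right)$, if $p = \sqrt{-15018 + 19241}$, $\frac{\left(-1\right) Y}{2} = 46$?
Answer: $-1179502320 + 28299 \sqrt{4223} \approx -1.1777 \cdot 10^{9}$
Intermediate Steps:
$Y = -92$ ($Y = \left(-2\right) 46 = -92$)
$p = \sqrt{4223} \approx 64.985$
$g{\left(m \right)} = 2 m \left(-92 + m\right)$ ($g{\left(m \right)} = \left(m + m\right) \left(m - 92\right) = 2 m \left(-92 + m\right)$)
$\left(-41680 + p\right) \left(\left(g{\left(150 \right)} + 19176\right) - 8277\right) = \left(-41680 + \sqrt{4223}\right) \left(\left(2 \cdot 150 \left(-92 + 150\right) + 19176\right) - 8277\right) = \left(-41680 + \sqrt{4223}\right) \left(\left(2 \cdot 150 \cdot 58 + 19176\right) - 8277\right) = \left(-41680 + \sqrt{4223}\right) \left(\left(17400 + 19176\right) - 8277\right) = \left(-41680 + \sqrt{4223}\right) \left(36576 - 8277\right) = \left(-41680 + \sqrt{4223}\right) 28299 = -1179502320 + 28299 \sqrt{4223}$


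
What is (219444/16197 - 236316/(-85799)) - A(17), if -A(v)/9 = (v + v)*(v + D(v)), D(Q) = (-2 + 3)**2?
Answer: 2559016131244/463228801 ≈ 5524.3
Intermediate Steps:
D(Q) = 1 (D(Q) = 1**2 = 1)
A(v) = -18*v*(1 + v) (A(v) = -9*(v + v)*(v + 1) = -9*2*v*(1 + v) = -18*v*(1 + v))
(219444/16197 - 236316/(-85799)) - A(17) = (219444/16197 - 236316/(-85799)) - (-18)*17*(1 + 17) = (219444*(1/16197) - 236316*(-1/85799)) - (-18)*17*18 = (73148/5399 + 236316/85799) - 1*(-5508) = 7551895336/463228801 + 5508 = 2559016131244/463228801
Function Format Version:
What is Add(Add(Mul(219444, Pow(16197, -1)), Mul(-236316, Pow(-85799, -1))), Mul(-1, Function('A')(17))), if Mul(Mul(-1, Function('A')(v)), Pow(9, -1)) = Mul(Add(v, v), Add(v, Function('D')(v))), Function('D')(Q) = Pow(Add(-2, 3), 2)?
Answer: Rational(2559016131244, 463228801) ≈ 5524.3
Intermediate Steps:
Function('D')(Q) = 1 (Function('D')(Q) = Pow(1, 2) = 1)
Function('A')(v) = Mul(-18, v, Add(1, v)) (Function('A')(v) = Mul(-9, Mul(Add(v, v), Add(v, 1))) = Mul(-9, Mul(Mul(2, v), Add(1, v))) = Mul(-9, Mul(2, v, Add(1, v))) = Mul(-18, v, Add(1, v)))
Add(Add(Mul(219444, Pow(16197, -1)), Mul(-236316, Pow(-85799, -1))), Mul(-1, Function('A')(17))) = Add(Add(Mul(219444, Pow(16197, -1)), Mul(-236316, Pow(-85799, -1))), Mul(-1, Mul(-18, 17, Add(1, 17)))) = Add(Add(Mul(219444, Rational(1, 16197)), Mul(-236316, Rational(-1, 85799))), Mul(-1, Mul(-18, 17, 18))) = Add(Add(Rational(73148, 5399), Rational(236316, 85799)), Mul(-1, -5508)) = Add(Rational(7551895336, 463228801), 5508) = Rational(2559016131244, 463228801)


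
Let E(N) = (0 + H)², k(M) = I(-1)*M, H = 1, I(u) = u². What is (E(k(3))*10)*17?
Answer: 170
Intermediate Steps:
k(M) = M (k(M) = (-1)²*M = 1*M = M)
E(N) = 1 (E(N) = (0 + 1)² = 1² = 1)
(E(k(3))*10)*17 = (1*10)*17 = 10*17 = 170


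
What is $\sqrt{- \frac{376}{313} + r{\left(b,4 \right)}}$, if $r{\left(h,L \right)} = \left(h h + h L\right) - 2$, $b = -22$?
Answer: $\frac{\sqrt{38482098}}{313} \approx 19.819$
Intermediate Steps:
$r{\left(h,L \right)} = -2 + h^{2} + L h$ ($r{\left(h,L \right)} = \left(h^{2} + L h\right) - 2 = -2 + h^{2} + L h$)
$\sqrt{- \frac{376}{313} + r{\left(b,4 \right)}} = \sqrt{- \frac{376}{313} + \left(-2 + \left(-22\right)^{2} + 4 \left(-22\right)\right)} = \sqrt{\left(-376\right) \frac{1}{313} - -394} = \sqrt{- \frac{376}{313} + 394} = \sqrt{\frac{122946}{313}} = \frac{\sqrt{38482098}}{313}$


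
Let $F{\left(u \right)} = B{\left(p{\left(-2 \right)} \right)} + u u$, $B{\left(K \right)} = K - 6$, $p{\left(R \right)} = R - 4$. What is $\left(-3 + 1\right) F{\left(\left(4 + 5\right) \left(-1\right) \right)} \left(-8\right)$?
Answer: $1104$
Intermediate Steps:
$p{\left(R \right)} = -4 + R$ ($p{\left(R \right)} = R - 4 = -4 + R$)
$B{\left(K \right)} = -6 + K$ ($B{\left(K \right)} = K - 6 = -6 + K$)
$F{\left(u \right)} = -12 + u^{2}$ ($F{\left(u \right)} = \left(-6 - 6\right) + u u = \left(-6 - 6\right) + u^{2} = -12 + u^{2}$)
$\left(-3 + 1\right) F{\left(\left(4 + 5\right) \left(-1\right) \right)} \left(-8\right) = \left(-3 + 1\right) \left(-12 + \left(\left(4 + 5\right) \left(-1\right)\right)^{2}\right) \left(-8\right) = - 2 \left(-12 + \left(9 \left(-1\right)\right)^{2}\right) \left(-8\right) = - 2 \left(-12 + \left(-9\right)^{2}\right) \left(-8\right) = - 2 \left(-12 + 81\right) \left(-8\right) = \left(-2\right) 69 \left(-8\right) = \left(-138\right) \left(-8\right) = 1104$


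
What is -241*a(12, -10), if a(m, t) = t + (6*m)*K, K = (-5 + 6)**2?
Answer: -14942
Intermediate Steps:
K = 1 (K = 1**2 = 1)
a(m, t) = t + 6*m (a(m, t) = t + (6*m)*1 = t + 6*m)
-241*a(12, -10) = -241*(-10 + 6*12) = -241*(-10 + 72) = -241*62 = -14942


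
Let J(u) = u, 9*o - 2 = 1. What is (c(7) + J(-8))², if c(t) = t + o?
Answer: 4/9 ≈ 0.44444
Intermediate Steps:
o = ⅓ (o = 2/9 + (⅑)*1 = 2/9 + ⅑ = ⅓ ≈ 0.33333)
c(t) = ⅓ + t (c(t) = t + ⅓ = ⅓ + t)
(c(7) + J(-8))² = ((⅓ + 7) - 8)² = (22/3 - 8)² = (-⅔)² = 4/9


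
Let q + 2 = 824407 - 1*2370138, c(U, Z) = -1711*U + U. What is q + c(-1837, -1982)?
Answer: 1595537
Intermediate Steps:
c(U, Z) = -1710*U
q = -1545733 (q = -2 + (824407 - 1*2370138) = -2 + (824407 - 2370138) = -2 - 1545731 = -1545733)
q + c(-1837, -1982) = -1545733 - 1710*(-1837) = -1545733 + 3141270 = 1595537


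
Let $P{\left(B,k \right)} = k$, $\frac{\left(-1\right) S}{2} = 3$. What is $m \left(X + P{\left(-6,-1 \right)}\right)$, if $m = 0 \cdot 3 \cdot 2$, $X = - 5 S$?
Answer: $0$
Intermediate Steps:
$S = -6$ ($S = \left(-2\right) 3 = -6$)
$X = 30$ ($X = \left(-5\right) \left(-6\right) = 30$)
$m = 0$ ($m = 0 \cdot 2 = 0$)
$m \left(X + P{\left(-6,-1 \right)}\right) = 0 \left(30 - 1\right) = 0 \cdot 29 = 0$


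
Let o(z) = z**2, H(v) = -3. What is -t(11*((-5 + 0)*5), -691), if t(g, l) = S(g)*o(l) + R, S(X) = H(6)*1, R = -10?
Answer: 1432453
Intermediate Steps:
S(X) = -3 (S(X) = -3*1 = -3)
t(g, l) = -10 - 3*l**2 (t(g, l) = -3*l**2 - 10 = -10 - 3*l**2)
-t(11*((-5 + 0)*5), -691) = -(-10 - 3*(-691)**2) = -(-10 - 3*477481) = -(-10 - 1432443) = -1*(-1432453) = 1432453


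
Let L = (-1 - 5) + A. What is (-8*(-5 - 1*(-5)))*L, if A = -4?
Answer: 0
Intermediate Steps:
L = -10 (L = (-1 - 5) - 4 = -6 - 4 = -10)
(-8*(-5 - 1*(-5)))*L = -8*(-5 - 1*(-5))*(-10) = -8*(-5 + 5)*(-10) = -8*0*(-10) = 0*(-10) = 0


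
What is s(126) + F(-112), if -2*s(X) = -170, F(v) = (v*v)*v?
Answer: -1404843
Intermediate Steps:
F(v) = v**3 (F(v) = v**2*v = v**3)
s(X) = 85 (s(X) = -1/2*(-170) = 85)
s(126) + F(-112) = 85 + (-112)**3 = 85 - 1404928 = -1404843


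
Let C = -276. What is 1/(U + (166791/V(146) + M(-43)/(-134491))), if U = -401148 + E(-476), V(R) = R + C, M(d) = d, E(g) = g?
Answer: -17483830/7044357622711 ≈ -2.4820e-6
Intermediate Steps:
V(R) = -276 + R (V(R) = R - 276 = -276 + R)
U = -401624 (U = -401148 - 476 = -401624)
1/(U + (166791/V(146) + M(-43)/(-134491))) = 1/(-401624 + (166791/(-276 + 146) - 43/(-134491))) = 1/(-401624 + (166791/(-130) - 43*(-1/134491))) = 1/(-401624 + (166791*(-1/130) + 43/134491)) = 1/(-401624 + (-166791/130 + 43/134491)) = 1/(-401624 - 22431882791/17483830) = 1/(-7044357622711/17483830) = -17483830/7044357622711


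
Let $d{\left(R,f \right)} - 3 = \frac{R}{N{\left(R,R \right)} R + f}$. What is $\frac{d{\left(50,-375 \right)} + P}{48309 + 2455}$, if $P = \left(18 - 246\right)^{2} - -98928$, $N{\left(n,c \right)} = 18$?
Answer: $\frac{3169217}{1066044} \approx 2.9729$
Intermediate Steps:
$d{\left(R,f \right)} = 3 + \frac{R}{f + 18 R}$ ($d{\left(R,f \right)} = 3 + \frac{R}{18 R + f} = 3 + \frac{R}{f + 18 R}$)
$P = 150912$ ($P = \left(-228\right)^{2} + 98928 = 51984 + 98928 = 150912$)
$\frac{d{\left(50,-375 \right)} + P}{48309 + 2455} = \frac{\frac{3 \left(-375\right) + 55 \cdot 50}{-375 + 18 \cdot 50} + 150912}{48309 + 2455} = \frac{\frac{-1125 + 2750}{-375 + 900} + 150912}{50764} = \left(\frac{1}{525} \cdot 1625 + 150912\right) \frac{1}{50764} = \left(\frac{65}{21} + 150912\right) \frac{1}{50764} = \frac{3169217}{21} \cdot \frac{1}{50764} = \frac{3169217}{1066044}$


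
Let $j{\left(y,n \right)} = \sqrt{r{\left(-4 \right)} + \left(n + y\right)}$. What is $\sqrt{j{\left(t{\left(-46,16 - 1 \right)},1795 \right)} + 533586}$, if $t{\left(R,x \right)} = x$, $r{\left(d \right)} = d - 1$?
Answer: $\sqrt{533586 + 19 \sqrt{5}} \approx 730.5$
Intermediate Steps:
$r{\left(d \right)} = -1 + d$ ($r{\left(d \right)} = d - 1 = -1 + d$)
$j{\left(y,n \right)} = \sqrt{-5 + n + y}$ ($j{\left(y,n \right)} = \sqrt{\left(-1 - 4\right) + \left(n + y\right)} = \sqrt{-5 + \left(n + y\right)} = \sqrt{-5 + n + y}$)
$\sqrt{j{\left(t{\left(-46,16 - 1 \right)},1795 \right)} + 533586} = \sqrt{\sqrt{-5 + 1795 + \left(16 - 1\right)} + 533586} = \sqrt{\sqrt{-5 + 1795 + 15} + 533586} = \sqrt{\sqrt{1805} + 533586} = \sqrt{19 \sqrt{5} + 533586} = \sqrt{533586 + 19 \sqrt{5}}$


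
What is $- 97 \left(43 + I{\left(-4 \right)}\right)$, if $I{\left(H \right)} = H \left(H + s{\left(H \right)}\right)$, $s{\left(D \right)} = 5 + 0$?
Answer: $-3783$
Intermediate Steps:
$s{\left(D \right)} = 5$
$I{\left(H \right)} = H \left(5 + H\right)$ ($I{\left(H \right)} = H \left(H + 5\right) = H \left(5 + H\right)$)
$- 97 \left(43 + I{\left(-4 \right)}\right) = - 97 \left(43 - 4 \left(5 - 4\right)\right) = - 97 \left(43 - 4\right) = \left(-97\right) 39 = -3783$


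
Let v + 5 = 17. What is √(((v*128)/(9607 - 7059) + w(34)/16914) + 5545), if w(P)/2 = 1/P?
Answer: √3796837781893812006/26165958 ≈ 74.469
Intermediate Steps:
v = 12 (v = -5 + 17 = 12)
w(P) = 2/P
√(((v*128)/(9607 - 7059) + w(34)/16914) + 5545) = √(((12*128)/(9607 - 7059) + (2/34)/16914) + 5545) = √((1536/2548 + (2*(1/34))*(1/16914)) + 5545) = √((1536*(1/2548) + (1/17)*(1/16914)) + 5545) = √((384/637 + 1/287538) + 5545) = √(110415229/183161706 + 5545) = √(1015742074999/183161706) = √3796837781893812006/26165958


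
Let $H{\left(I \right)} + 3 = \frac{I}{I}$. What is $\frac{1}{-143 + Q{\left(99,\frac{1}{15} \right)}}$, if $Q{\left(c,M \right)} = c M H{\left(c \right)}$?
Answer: $- \frac{5}{781} \approx -0.006402$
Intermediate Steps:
$H{\left(I \right)} = -2$ ($H{\left(I \right)} = -3 + \frac{I}{I} = -3 + 1 = -2$)
$Q{\left(c,M \right)} = - 2 M c$ ($Q{\left(c,M \right)} = c M \left(-2\right) = M c \left(-2\right) = - 2 M c$)
$\frac{1}{-143 + Q{\left(99,\frac{1}{15} \right)}} = \frac{1}{-143 - 2 \cdot \frac{1}{15} \cdot 99} = \frac{1}{-143 - \frac{2}{15} \cdot 99} = \frac{1}{-143 - \frac{66}{5}} = \frac{1}{- \frac{781}{5}} = - \frac{5}{781}$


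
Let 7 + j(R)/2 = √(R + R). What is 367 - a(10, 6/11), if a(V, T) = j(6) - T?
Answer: 4197/11 - 4*√3 ≈ 374.62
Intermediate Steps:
j(R) = -14 + 2*√2*√R (j(R) = -14 + 2*√(R + R) = -14 + 2*√(2*R) = -14 + 2*(√2*√R) = -14 + 2*√2*√R)
a(V, T) = -14 - T + 4*√3 (a(V, T) = (-14 + 2*√2*√6) - T = (-14 + 4*√3) - T = -14 - T + 4*√3)
367 - a(10, 6/11) = 367 - (-14 - 6/11 + 4*√3) = 367 - (-160/11 + 4*√3) = 367 + (160/11 - 4*√3) = 4197/11 - 4*√3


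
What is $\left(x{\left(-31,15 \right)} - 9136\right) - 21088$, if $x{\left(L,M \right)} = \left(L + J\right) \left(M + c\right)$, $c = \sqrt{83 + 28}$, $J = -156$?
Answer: $-33029 - 187 \sqrt{111} \approx -34999.0$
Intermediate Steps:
$c = \sqrt{111} \approx 10.536$
$x{\left(L,M \right)} = \left(-156 + L\right) \left(M + \sqrt{111}\right)$ ($x{\left(L,M \right)} = \left(L - 156\right) \left(M + \sqrt{111}\right) = \left(-156 + L\right) \left(M + \sqrt{111}\right)$)
$\left(x{\left(-31,15 \right)} - 9136\right) - 21088 = \left(\left(\left(-156\right) 15 - 156 \sqrt{111} - 465 - 31 \sqrt{111}\right) - 9136\right) - 21088 = \left(\left(-2340 - 156 \sqrt{111} - 465 - 31 \sqrt{111}\right) - 9136\right) - 21088 = \left(\left(-2805 - 187 \sqrt{111}\right) - 9136\right) - 21088 = \left(-11941 - 187 \sqrt{111}\right) - 21088 = -33029 - 187 \sqrt{111}$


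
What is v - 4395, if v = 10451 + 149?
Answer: 6205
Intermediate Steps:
v = 10600
v - 4395 = 10600 - 4395 = 6205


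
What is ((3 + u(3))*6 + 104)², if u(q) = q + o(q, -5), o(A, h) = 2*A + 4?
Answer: 40000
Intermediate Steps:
o(A, h) = 4 + 2*A
u(q) = 4 + 3*q (u(q) = q + (4 + 2*q) = 4 + 3*q)
((3 + u(3))*6 + 104)² = ((3 + (4 + 3*3))*6 + 104)² = ((3 + (4 + 9))*6 + 104)² = ((3 + 13)*6 + 104)² = (16*6 + 104)² = (96 + 104)² = 200² = 40000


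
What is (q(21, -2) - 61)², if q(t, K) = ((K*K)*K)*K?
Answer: 2025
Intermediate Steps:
q(t, K) = K⁴ (q(t, K) = (K²*K)*K = K³*K = K⁴)
(q(21, -2) - 61)² = ((-2)⁴ - 61)² = (16 - 61)² = (-45)² = 2025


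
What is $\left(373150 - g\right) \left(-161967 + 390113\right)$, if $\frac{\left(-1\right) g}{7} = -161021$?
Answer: $-172021399562$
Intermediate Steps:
$g = 1127147$ ($g = \left(-7\right) \left(-161021\right) = 1127147$)
$\left(373150 - g\right) \left(-161967 + 390113\right) = \left(373150 - 1127147\right) \left(-161967 + 390113\right) = \left(373150 - 1127147\right) 228146 = \left(-753997\right) 228146 = -172021399562$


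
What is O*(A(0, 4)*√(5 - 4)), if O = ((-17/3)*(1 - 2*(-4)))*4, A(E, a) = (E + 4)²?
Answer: -3264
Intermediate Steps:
A(E, a) = (4 + E)²
O = -204 (O = ((-17*⅓)*(1 + 8))*4 = -17/3*9*4 = -51*4 = -204)
O*(A(0, 4)*√(5 - 4)) = -204*(4 + 0)²*√(5 - 4) = -204*4²*√1 = -3264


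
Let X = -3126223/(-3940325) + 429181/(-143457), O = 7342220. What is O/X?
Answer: -2075158083532662750/621317025457 ≈ -3.3399e+6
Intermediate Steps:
X = -1242634050914/565267203525 (X = -3126223*(-1/3940325) + 429181*(-1/143457) = 3126223/3940325 - 429181/143457 = -1242634050914/565267203525 ≈ -2.1983)
O/X = 7342220/(-1242634050914/565267203525) = 7342220*(-565267203525/1242634050914) = -2075158083532662750/621317025457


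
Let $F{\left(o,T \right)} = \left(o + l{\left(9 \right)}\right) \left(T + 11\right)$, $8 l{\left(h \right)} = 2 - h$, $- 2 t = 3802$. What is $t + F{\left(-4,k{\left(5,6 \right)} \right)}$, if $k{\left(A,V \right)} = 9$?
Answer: $- \frac{3997}{2} \approx -1998.5$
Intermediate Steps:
$t = -1901$ ($t = \left(- \frac{1}{2}\right) 3802 = -1901$)
$l{\left(h \right)} = \frac{1}{4} - \frac{h}{8}$ ($l{\left(h \right)} = \frac{2 - h}{8} = \frac{1}{4} - \frac{h}{8}$)
$F{\left(o,T \right)} = \left(11 + T\right) \left(- \frac{7}{8} + o\right)$ ($F{\left(o,T \right)} = \left(o + \left(\frac{1}{4} - \frac{9}{8}\right)\right) \left(T + 11\right) = \left(o + \left(\frac{1}{4} - \frac{9}{8}\right)\right) \left(11 + T\right) = \left(o - \frac{7}{8}\right) \left(11 + T\right) = \left(- \frac{7}{8} + o\right) \left(11 + T\right) = \left(11 + T\right) \left(- \frac{7}{8} + o\right)$)
$t + F{\left(-4,k{\left(5,6 \right)} \right)} = -1901 + \left(- \frac{77}{8} + 11 \left(-4\right) - \frac{63}{8} + 9 \left(-4\right)\right) = -1901 - \frac{195}{2} = - \frac{3997}{2}$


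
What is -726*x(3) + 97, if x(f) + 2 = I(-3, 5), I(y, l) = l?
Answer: -2081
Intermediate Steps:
x(f) = 3 (x(f) = -2 + 5 = 3)
-726*x(3) + 97 = -726*3 + 97 = -2178 + 97 = -2081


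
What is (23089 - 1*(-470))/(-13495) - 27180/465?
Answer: -25183269/418345 ≈ -60.197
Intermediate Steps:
(23089 - 1*(-470))/(-13495) - 27180/465 = (23089 + 470)*(-1/13495) - 27180*1/465 = 23559*(-1/13495) - 1812/31 = -23559/13495 - 1812/31 = -25183269/418345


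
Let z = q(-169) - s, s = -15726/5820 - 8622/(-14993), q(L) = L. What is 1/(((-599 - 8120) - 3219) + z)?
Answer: -14543210/176043710157 ≈ -8.2611e-5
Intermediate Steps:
s = -30933313/14543210 (s = -15726*1/5820 - 8622*(-1/14993) = -2621/970 + 8622/14993 = -30933313/14543210 ≈ -2.1270)
z = -2426869177/14543210 (z = -169 - 1*(-30933313/14543210) = -169 + 30933313/14543210 = -2426869177/14543210 ≈ -166.87)
1/(((-599 - 8120) - 3219) + z) = 1/(((-599 - 8120) - 3219) - 2426869177/14543210) = 1/((-8719 - 3219) - 2426869177/14543210) = 1/(-11938 - 2426869177/14543210) = 1/(-176043710157/14543210) = -14543210/176043710157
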